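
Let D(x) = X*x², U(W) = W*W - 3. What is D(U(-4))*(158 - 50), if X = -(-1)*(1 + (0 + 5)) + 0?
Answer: 109512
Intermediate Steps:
X = 6 (X = -(-1)*(1 + 5) + 0 = -(-1)*6 + 0 = -1*(-6) + 0 = 6 + 0 = 6)
U(W) = -3 + W² (U(W) = W² - 3 = -3 + W²)
D(x) = 6*x²
D(U(-4))*(158 - 50) = (6*(-3 + (-4)²)²)*(158 - 50) = (6*(-3 + 16)²)*108 = (6*13²)*108 = (6*169)*108 = 1014*108 = 109512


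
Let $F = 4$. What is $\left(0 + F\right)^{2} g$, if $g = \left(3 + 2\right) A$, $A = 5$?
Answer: $400$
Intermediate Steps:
$g = 25$ ($g = \left(3 + 2\right) 5 = 5 \cdot 5 = 25$)
$\left(0 + F\right)^{2} g = \left(0 + 4\right)^{2} \cdot 25 = 4^{2} \cdot 25 = 16 \cdot 25 = 400$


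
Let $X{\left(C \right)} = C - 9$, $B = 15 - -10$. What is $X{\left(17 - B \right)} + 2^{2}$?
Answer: $-13$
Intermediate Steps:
$B = 25$ ($B = 15 + 10 = 25$)
$X{\left(C \right)} = -9 + C$
$X{\left(17 - B \right)} + 2^{2} = \left(-9 + \left(17 - 25\right)\right) + 2^{2} = \left(-9 + \left(17 - 25\right)\right) + 4 = \left(-9 - 8\right) + 4 = -17 + 4 = -13$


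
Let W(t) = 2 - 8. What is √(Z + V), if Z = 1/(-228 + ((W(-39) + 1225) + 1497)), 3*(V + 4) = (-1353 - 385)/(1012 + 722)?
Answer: I*√17443755506/63444 ≈ 2.0818*I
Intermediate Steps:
W(t) = -6
V = -11273/2601 (V = -4 + ((-1353 - 385)/(1012 + 722))/3 = -4 + (-1738/1734)/3 = -4 + (-1738*1/1734)/3 = -4 + (⅓)*(-869/867) = -4 - 869/2601 = -11273/2601 ≈ -4.3341)
Z = 1/2488 (Z = 1/(-228 + ((-6 + 1225) + 1497)) = 1/(-228 + (1219 + 1497)) = 1/(-228 + 2716) = 1/2488 ≈ 0.00040193)
√(Z + V) = √(1/2488 - 11273/2601) = √(-28044623/6471288) = I*√17443755506/63444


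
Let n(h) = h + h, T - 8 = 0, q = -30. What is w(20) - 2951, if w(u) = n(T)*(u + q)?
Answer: -3111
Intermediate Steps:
T = 8 (T = 8 + 0 = 8)
n(h) = 2*h
w(u) = -480 + 16*u (w(u) = (2*8)*(u - 30) = 16*(-30 + u) = -480 + 16*u)
w(20) - 2951 = (-480 + 16*20) - 2951 = (-480 + 320) - 2951 = -160 - 2951 = -3111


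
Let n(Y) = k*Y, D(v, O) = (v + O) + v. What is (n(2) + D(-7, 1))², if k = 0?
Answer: 169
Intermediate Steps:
D(v, O) = O + 2*v (D(v, O) = (O + v) + v = O + 2*v)
n(Y) = 0 (n(Y) = 0*Y = 0)
(n(2) + D(-7, 1))² = (0 + (1 + 2*(-7)))² = (0 + (1 - 14))² = (0 - 13)² = (-13)² = 169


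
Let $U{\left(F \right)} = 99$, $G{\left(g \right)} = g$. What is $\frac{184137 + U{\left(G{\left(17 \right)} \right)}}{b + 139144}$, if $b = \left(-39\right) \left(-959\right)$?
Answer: $\frac{184236}{176545} \approx 1.0436$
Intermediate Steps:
$b = 37401$
$\frac{184137 + U{\left(G{\left(17 \right)} \right)}}{b + 139144} = \frac{184137 + 99}{37401 + 139144} = \frac{184236}{176545}$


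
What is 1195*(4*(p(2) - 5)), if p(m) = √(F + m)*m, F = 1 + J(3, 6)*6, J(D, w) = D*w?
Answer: -23900 + 9560*√111 ≈ 76821.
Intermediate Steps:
F = 109 (F = 1 + (3*6)*6 = 1 + 18*6 = 1 + 108 = 109)
p(m) = m*√(109 + m) (p(m) = √(109 + m)*m = m*√(109 + m))
1195*(4*(p(2) - 5)) = 1195*(4*(2*√(109 + 2) - 5)) = 1195*(4*(2*√111 - 5)) = 1195*(4*(-5 + 2*√111)) = 1195*(-20 + 8*√111) = -23900 + 9560*√111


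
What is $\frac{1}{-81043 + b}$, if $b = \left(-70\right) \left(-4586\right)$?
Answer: $\frac{1}{239977} \approx 4.1671 \cdot 10^{-6}$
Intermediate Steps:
$b = 321020$
$\frac{1}{-81043 + b} = \frac{1}{-81043 + 321020} = \frac{1}{239977}$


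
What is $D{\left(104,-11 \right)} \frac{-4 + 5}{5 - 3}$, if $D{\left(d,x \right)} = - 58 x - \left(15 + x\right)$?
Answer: $317$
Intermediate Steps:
$D{\left(d,x \right)} = -15 - 59 x$
$D{\left(104,-11 \right)} \frac{-4 + 5}{5 - 3} = \left(-15 - -649\right) \frac{-4 + 5}{5 - 3} = \left(-15 + 649\right) 1 \cdot \frac{1}{2} = 634 \cdot 1 \cdot \frac{1}{2} = 634 \cdot \frac{1}{2} = 317$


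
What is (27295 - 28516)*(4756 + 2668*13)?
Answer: -48156240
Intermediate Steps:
(27295 - 28516)*(4756 + 2668*13) = -1221*(4756 + 34684) = -1221*39440 = -48156240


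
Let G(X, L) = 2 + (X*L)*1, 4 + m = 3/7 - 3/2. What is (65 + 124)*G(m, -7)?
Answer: 14175/2 ≈ 7087.5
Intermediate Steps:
m = -71/14 (m = -4 + (3/7 - 3/2) = -4 - 15/14 = -71/14 ≈ -5.0714)
G(X, L) = 2 + L*X (G(X, L) = 2 + (L*X)*1 = 2 + L*X)
(65 + 124)*G(m, -7) = (65 + 124)*(2 - 7*(-71/14)) = 189*(2 + 71/2) = 189*(75/2) = 14175/2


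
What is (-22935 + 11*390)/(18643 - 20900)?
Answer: 18645/2257 ≈ 8.2610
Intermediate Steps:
(-22935 + 11*390)/(18643 - 20900) = (-22935 + 4290)/(-2257) = -18645*(-1/2257) = 18645/2257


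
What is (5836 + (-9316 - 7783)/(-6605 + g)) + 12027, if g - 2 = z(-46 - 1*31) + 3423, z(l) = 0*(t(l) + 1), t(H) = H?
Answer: 56821439/3180 ≈ 17868.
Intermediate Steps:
z(l) = 0 (z(l) = 0*(l + 1) = 0*(1 + l) = 0)
g = 3425 (g = 2 + (0 + 3423) = 2 + 3423 = 3425)
(5836 + (-9316 - 7783)/(-6605 + g)) + 12027 = (5836 + (-9316 - 7783)/(-6605 + 3425)) + 12027 = (5836 - 17099/(-3180)) + 12027 = (5836 - 17099*(-1/3180)) + 12027 = (5836 + 17099/3180) + 12027 = 18575579/3180 + 12027 = 56821439/3180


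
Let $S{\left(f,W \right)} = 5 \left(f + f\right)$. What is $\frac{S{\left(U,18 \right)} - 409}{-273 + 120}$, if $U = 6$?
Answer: $\frac{349}{153} \approx 2.281$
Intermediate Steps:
$S{\left(f,W \right)} = 10 f$ ($S{\left(f,W \right)} = 5 \cdot 2 f = 10 f$)
$\frac{S{\left(U,18 \right)} - 409}{-273 + 120} = \frac{10 \cdot 6 - 409}{-273 + 120} = \frac{60 - 409}{-153} = \left(-349\right) \left(- \frac{1}{153}\right) = \frac{349}{153}$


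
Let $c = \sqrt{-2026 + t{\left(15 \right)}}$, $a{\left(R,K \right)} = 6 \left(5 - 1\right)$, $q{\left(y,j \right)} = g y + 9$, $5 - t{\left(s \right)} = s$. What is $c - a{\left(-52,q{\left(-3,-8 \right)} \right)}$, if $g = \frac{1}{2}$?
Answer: $-24 + 2 i \sqrt{509} \approx -24.0 + 45.122 i$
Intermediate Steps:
$g = \frac{1}{2} \approx 0.5$
$t{\left(s \right)} = 5 - s$
$q{\left(y,j \right)} = 9 + \frac{y}{2}$ ($q{\left(y,j \right)} = \frac{y}{2} + 9 = 9 + \frac{y}{2}$)
$a{\left(R,K \right)} = 24$ ($a{\left(R,K \right)} = 6 \cdot 4 = 24$)
$c = 2 i \sqrt{509}$ ($c = \sqrt{-2026 + \left(5 - 15\right)} = \sqrt{-2026 - 10} = \sqrt{-2036} = 2 i \sqrt{509} \approx 45.122 i$)
$c - a{\left(-52,q{\left(-3,-8 \right)} \right)} = 2 i \sqrt{509} - 24 = -24 + 2 i \sqrt{509}$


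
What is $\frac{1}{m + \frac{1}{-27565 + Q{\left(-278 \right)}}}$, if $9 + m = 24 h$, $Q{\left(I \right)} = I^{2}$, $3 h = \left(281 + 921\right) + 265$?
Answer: $\frac{49719}{583054714} \approx 8.5273 \cdot 10^{-5}$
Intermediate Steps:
$h = 489$ ($h = \frac{\left(281 + 921\right) + 265}{3} = \frac{1202 + 265}{3} = \frac{1}{3} \cdot 1467 = 489$)
$m = 11727$ ($m = -9 + 24 \cdot 489 = -9 + 11736 = 11727$)
$\frac{1}{m + \frac{1}{-27565 + Q{\left(-278 \right)}}} = \frac{1}{11727 + \frac{1}{-27565 + \left(-278\right)^{2}}} = \frac{1}{11727 + \frac{1}{-27565 + 77284}} = \frac{1}{11727 + \frac{1}{49719}} = \frac{1}{\frac{583054714}{49719}} = \frac{49719}{583054714}$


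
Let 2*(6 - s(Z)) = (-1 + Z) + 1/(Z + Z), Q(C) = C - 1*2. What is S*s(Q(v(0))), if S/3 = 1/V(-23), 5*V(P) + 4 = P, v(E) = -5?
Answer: -1405/252 ≈ -5.5754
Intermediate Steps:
V(P) = -⅘ + P/5
S = -5/9 (S = 3/(-⅘ + (⅕)*(-23)) = 3/(-⅘ - 23/5) = 3/(-27/5) = 3*(-5/27) = -5/9 ≈ -0.55556)
Q(C) = -2 + C (Q(C) = C - 2 = -2 + C)
s(Z) = 13/2 - Z/2 - 1/(4*Z) (s(Z) = 6 - ((-1 + Z) + 1/(Z + Z))/2 = 6 - ((-1 + Z) + 1/(2*Z))/2 = 6 - (-1 + Z + 1/(2*Z))/2 = 6 + (½ - Z/2 - 1/(4*Z)) = 13/2 - Z/2 - 1/(4*Z))
S*s(Q(v(0))) = -5*(13/2 - (-2 - 5)/2 - 1/(4*(-2 - 5)))/9 = -5*(13/2 - ½*(-7) - ¼/(-7))/9 = -5*(13/2 + 7/2 - ¼*(-⅐))/9 = -5*(13/2 + 7/2 + 1/28)/9 = -5/9*281/28 = -1405/252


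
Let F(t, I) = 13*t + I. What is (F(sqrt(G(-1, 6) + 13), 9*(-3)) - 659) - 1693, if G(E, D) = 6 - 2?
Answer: -2379 + 13*sqrt(17) ≈ -2325.4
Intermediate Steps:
G(E, D) = 4
F(t, I) = I + 13*t
(F(sqrt(G(-1, 6) + 13), 9*(-3)) - 659) - 1693 = ((9*(-3) + 13*sqrt(4 + 13)) - 659) - 1693 = ((-27 + 13*sqrt(17)) - 659) - 1693 = (-686 + 13*sqrt(17)) - 1693 = -2379 + 13*sqrt(17)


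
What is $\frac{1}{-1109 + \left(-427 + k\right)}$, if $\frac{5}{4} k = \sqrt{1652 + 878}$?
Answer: $- \frac{240}{368387} - \frac{\sqrt{2530}}{2947096} \approx -0.00066856$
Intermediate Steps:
$k = \frac{4 \sqrt{2530}}{5}$ ($k = \frac{4 \sqrt{1652 + 878}}{5} = \frac{4 \sqrt{2530}}{5} \approx 40.239$)
$\frac{1}{-1109 + \left(-427 + k\right)} = \frac{1}{-1109 - \left(427 - \frac{4 \sqrt{2530}}{5}\right)} = \frac{1}{-1536 + \frac{4 \sqrt{2530}}{5}}$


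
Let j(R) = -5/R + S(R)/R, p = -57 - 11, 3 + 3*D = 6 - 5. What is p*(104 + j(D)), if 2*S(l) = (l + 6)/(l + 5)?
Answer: -97750/13 ≈ -7519.2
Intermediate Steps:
D = -⅔ (D = -1 + (6 - 5)/3 = -1 + (⅓)*1 = -1 + ⅓ = -⅔ ≈ -0.66667)
p = -68
S(l) = (6 + l)/(2*(5 + l)) (S(l) = ((l + 6)/(l + 5))/2 = ((6 + l)/(5 + l))/2 = (6 + l)/(2*(5 + l)))
j(R) = -5/R + (6 + R)/(2*R*(5 + R)) (j(R) = -5/R + ((6 + R)/(2*(5 + R)))/R = -5/R + (6 + R)/(2*R*(5 + R)))
p*(104 + j(D)) = -68*(104 + (-44 - 9*(-⅔))/(2*(-⅔)*(5 - ⅔))) = -68*(104 + (½)*(-3/2)*(-44 + 6)/(13/3)) = -68*(104 + (½)*(-3/2)*(3/13)*(-38)) = -68*(104 + 171/26) = -68*2875/26 = -97750/13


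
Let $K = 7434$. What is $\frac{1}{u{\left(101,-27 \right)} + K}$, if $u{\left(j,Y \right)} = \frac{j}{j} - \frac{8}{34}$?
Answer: $\frac{17}{126391} \approx 0.0001345$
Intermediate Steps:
$u{\left(j,Y \right)} = \frac{13}{17}$ ($u{\left(j,Y \right)} = 1 - \frac{4}{17} = \frac{13}{17}$)
$\frac{1}{u{\left(101,-27 \right)} + K} = \frac{1}{\frac{13}{17} + 7434} = \frac{1}{\frac{126391}{17}} = \frac{17}{126391}$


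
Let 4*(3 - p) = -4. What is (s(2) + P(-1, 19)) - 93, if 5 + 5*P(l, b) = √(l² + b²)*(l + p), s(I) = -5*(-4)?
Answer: -74 + 3*√362/5 ≈ -62.584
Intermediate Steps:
p = 4 (p = 3 - ¼*(-4) = 3 + 1 = 4)
s(I) = 20
P(l, b) = -1 + √(b² + l²)*(4 + l)/5 (P(l, b) = -1 + (√(l² + b²)*(l + 4))/5 = -1 + (√(b² + l²)*(4 + l))/5 = -1 + √(b² + l²)*(4 + l)/5)
(s(2) + P(-1, 19)) - 93 = (20 + (-1 + 4*√(19² + (-1)²)/5 + (⅕)*(-1)*√(19² + (-1)²))) - 93 = (20 + (-1 + 4*√(361 + 1)/5 + (⅕)*(-1)*√(361 + 1))) - 93 = (20 + (-1 + 4*√362/5 + (⅕)*(-1)*√362)) - 93 = (20 + (-1 + 4*√362/5 - √362/5)) - 93 = (20 + (-1 + 3*√362/5)) - 93 = (19 + 3*√362/5) - 93 = -74 + 3*√362/5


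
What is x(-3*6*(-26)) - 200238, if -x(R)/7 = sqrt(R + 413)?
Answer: -200238 - 7*sqrt(881) ≈ -2.0045e+5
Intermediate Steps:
x(R) = -7*sqrt(413 + R) (x(R) = -7*sqrt(R + 413) = -7*sqrt(413 + R))
x(-3*6*(-26)) - 200238 = -7*sqrt(413 - 3*6*(-26)) - 200238 = -7*sqrt(413 - 18*(-26)) - 200238 = -7*sqrt(413 + 468) - 200238 = -7*sqrt(881) - 200238 = -200238 - 7*sqrt(881)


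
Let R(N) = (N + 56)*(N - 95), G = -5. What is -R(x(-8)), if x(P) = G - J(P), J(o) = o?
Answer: 5428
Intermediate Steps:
x(P) = -5 - P
R(N) = (-95 + N)*(56 + N) (R(N) = (56 + N)*(-95 + N) = (-95 + N)*(56 + N))
-R(x(-8)) = -(-5320 + (-5 - 1*(-8))**2 - 39*(-5 - 1*(-8))) = -(-5320 + (-5 + 8)**2 - 39*(-5 + 8)) = -(-5320 + 3**2 - 39*3) = -(-5320 + 9 - 117) = -1*(-5428) = 5428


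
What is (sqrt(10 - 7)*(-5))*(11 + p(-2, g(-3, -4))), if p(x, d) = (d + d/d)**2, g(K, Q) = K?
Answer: -75*sqrt(3) ≈ -129.90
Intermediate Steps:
p(x, d) = (1 + d)**2 (p(x, d) = (d + 1)**2 = (1 + d)**2)
(sqrt(10 - 7)*(-5))*(11 + p(-2, g(-3, -4))) = (sqrt(10 - 7)*(-5))*(11 + (1 - 3)**2) = (sqrt(3)*(-5))*(11 + (-2)**2) = (-5*sqrt(3))*(11 + 4) = -5*sqrt(3)*15 = -75*sqrt(3)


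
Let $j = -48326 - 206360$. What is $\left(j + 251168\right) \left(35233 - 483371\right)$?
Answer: $1576549484$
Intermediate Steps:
$j = -254686$ ($j = -48326 - 206360 = -254686$)
$\left(j + 251168\right) \left(35233 - 483371\right) = \left(-254686 + 251168\right) \left(35233 - 483371\right) = \left(-3518\right) \left(-448138\right) = 1576549484$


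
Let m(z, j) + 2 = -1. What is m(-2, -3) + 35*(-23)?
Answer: -808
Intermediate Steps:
m(z, j) = -3 (m(z, j) = -2 - 1 = -3)
m(-2, -3) + 35*(-23) = -3 + 35*(-23) = -3 - 805 = -808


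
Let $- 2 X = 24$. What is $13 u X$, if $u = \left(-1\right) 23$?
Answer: $3588$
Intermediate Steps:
$X = -12$ ($X = \left(- \frac{1}{2}\right) 24 = -12$)
$u = -23$
$13 u X = 13 \left(-23\right) \left(-12\right) = \left(-299\right) \left(-12\right) = 3588$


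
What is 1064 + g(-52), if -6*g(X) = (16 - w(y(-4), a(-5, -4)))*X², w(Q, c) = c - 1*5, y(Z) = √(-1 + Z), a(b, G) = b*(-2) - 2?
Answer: -14384/3 ≈ -4794.7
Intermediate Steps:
a(b, G) = -2 - 2*b (a(b, G) = -2*b - 2 = -2 - 2*b)
w(Q, c) = -5 + c (w(Q, c) = c - 5 = -5 + c)
g(X) = -13*X²/6 (g(X) = -(16 - (-5 + (-2 - 2*(-5))))*X²/6 = -(16 - (-5 + (-2 + 10)))*X²/6 = -(16 - (-5 + 8))*X²/6 = -(16 - 1*3)*X²/6 = -(16 - 3)*X²/6 = -13*X²/6)
1064 + g(-52) = 1064 - 13/6*(-52)² = 1064 - 13/6*2704 = 1064 - 17576/3 = -14384/3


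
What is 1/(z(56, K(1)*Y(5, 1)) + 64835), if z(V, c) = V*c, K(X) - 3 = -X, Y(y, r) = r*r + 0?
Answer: 1/64947 ≈ 1.5397e-5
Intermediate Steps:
Y(y, r) = r² (Y(y, r) = r² + 0 = r²)
K(X) = 3 - X
1/(z(56, K(1)*Y(5, 1)) + 64835) = 1/(56*((3 - 1*1)*1²) + 64835) = 1/(56*((3 - 1)*1) + 64835) = 1/(56*(2*1) + 64835) = 1/(56*2 + 64835) = 1/(112 + 64835) = 1/64947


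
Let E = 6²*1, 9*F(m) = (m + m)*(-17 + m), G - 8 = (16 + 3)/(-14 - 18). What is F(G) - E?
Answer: -79549/1536 ≈ -51.790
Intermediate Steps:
G = 237/32 (G = 8 + (16 + 3)/(-14 - 18) = 8 + 19/(-32) = 8 + 19*(-1/32) = 8 - 19/32 = 237/32 ≈ 7.4063)
F(m) = 2*m*(-17 + m)/9 (F(m) = ((m + m)*(-17 + m))/9 = ((2*m)*(-17 + m))/9 = (2*m*(-17 + m))/9 = 2*m*(-17 + m)/9)
E = 36 (E = 36*1 = 36)
F(G) - E = (2/9)*(237/32)*(-17 + 237/32) - 1*36 = (2/9)*(237/32)*(-307/32) - 36 = -24253/1536 - 36 = -79549/1536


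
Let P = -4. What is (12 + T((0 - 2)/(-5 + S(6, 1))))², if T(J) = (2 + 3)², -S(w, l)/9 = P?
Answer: 1369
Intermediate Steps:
S(w, l) = 36 (S(w, l) = -9*(-4) = 36)
T(J) = 25 (T(J) = 5² = 25)
(12 + T((0 - 2)/(-5 + S(6, 1))))² = (12 + 25)² = 37² = 1369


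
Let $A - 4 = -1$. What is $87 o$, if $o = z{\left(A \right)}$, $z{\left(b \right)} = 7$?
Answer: $609$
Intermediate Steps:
$A = 3$ ($A = 4 - 1 = 3$)
$o = 7$
$87 o = 87 \cdot 7 = 609$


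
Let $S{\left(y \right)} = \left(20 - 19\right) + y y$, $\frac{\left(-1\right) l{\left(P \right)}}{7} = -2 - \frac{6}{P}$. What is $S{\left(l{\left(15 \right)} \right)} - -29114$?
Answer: $\frac{734931}{25} \approx 29397.0$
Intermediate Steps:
$l{\left(P \right)} = 14 + \frac{42}{P}$ ($l{\left(P \right)} = - 7 \left(-2 - \frac{6}{P}\right) = 14 + \frac{42}{P}$)
$S{\left(y \right)} = 1 + y^{2}$
$S{\left(l{\left(15 \right)} \right)} - -29114 = \left(1 + \left(14 + \frac{42}{15}\right)^{2}\right) - -29114 = \left(1 + \left(14 + 42 \cdot \frac{1}{15}\right)^{2}\right) + 29114 = \left(1 + \left(14 + \frac{14}{5}\right)^{2}\right) + 29114 = \left(1 + \left(\frac{84}{5}\right)^{2}\right) + 29114 = \left(1 + \frac{7056}{25}\right) + 29114 = \frac{7081}{25} + 29114 = \frac{734931}{25}$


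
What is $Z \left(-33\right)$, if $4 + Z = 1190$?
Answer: $-39138$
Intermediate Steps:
$Z = 1186$ ($Z = -4 + 1190 = 1186$)
$Z \left(-33\right) = 1186 \left(-33\right) = -39138$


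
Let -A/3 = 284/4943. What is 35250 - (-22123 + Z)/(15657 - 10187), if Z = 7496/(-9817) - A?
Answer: 9357625848641157/265434107570 ≈ 35254.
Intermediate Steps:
A = -852/4943 ≈ -0.17236
Z = -28688644/48525431 (Z = 7496/(-9817) - 1*(-852/4943) = 7496*(-1/9817) + 852/4943 = -7496/9817 + 852/4943 = -28688644/48525431 ≈ -0.59121)
35250 - (-22123 + Z)/(15657 - 10187) = 35250 - (-22123 - 28688644/48525431)/(15657 - 10187) = 35250 - (-1073556798657)/(48525431*5470) = 35250 - 1*(-1073556798657/265434107570) = 35250 + 1073556798657/265434107570 = 9357625848641157/265434107570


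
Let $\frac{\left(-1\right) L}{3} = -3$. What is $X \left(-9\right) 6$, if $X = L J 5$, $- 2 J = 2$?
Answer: $2430$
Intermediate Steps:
$J = -1$ ($J = \left(- \frac{1}{2}\right) 2 = -1$)
$L = 9$ ($L = \left(-3\right) \left(-3\right) = 9$)
$X = -45$ ($X = 9 \left(-1\right) 5 = \left(-9\right) 5 = -45$)
$X \left(-9\right) 6 = \left(-45\right) \left(-9\right) 6 = 405 \cdot 6 = 2430$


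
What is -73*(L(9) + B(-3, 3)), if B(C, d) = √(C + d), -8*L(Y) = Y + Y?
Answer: 657/4 ≈ 164.25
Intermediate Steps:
L(Y) = -Y/4 (L(Y) = -(Y + Y)/8 = -Y/4)
-73*(L(9) + B(-3, 3)) = -73*(-¼*9 + √(-3 + 3)) = -73*(-9/4 + √0) = -73*(-9/4 + 0) = -73*(-9/4) = 657/4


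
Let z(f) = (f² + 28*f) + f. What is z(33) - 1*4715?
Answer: -2669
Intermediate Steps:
z(f) = f² + 29*f
z(33) - 1*4715 = 33*(29 + 33) - 1*4715 = 33*62 - 4715 = 2046 - 4715 = -2669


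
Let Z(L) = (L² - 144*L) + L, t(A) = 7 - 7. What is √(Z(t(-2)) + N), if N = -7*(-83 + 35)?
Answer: 4*√21 ≈ 18.330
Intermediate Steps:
t(A) = 0
Z(L) = L² - 143*L
N = 336 (N = -7*(-48) = 336)
√(Z(t(-2)) + N) = √(0*(-143 + 0) + 336) = √(0*(-143) + 336) = √(0 + 336) = √336 = 4*√21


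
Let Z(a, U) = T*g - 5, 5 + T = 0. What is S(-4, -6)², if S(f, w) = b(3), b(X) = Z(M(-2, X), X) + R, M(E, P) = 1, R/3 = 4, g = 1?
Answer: 4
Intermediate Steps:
T = -5 (T = -5 + 0 = -5)
R = 12 (R = 3*4 = 12)
Z(a, U) = -10 (Z(a, U) = -5*1 - 5 = -5 - 5 = -10)
b(X) = 2 (b(X) = -10 + 12 = 2)
S(f, w) = 2
S(-4, -6)² = 2² = 4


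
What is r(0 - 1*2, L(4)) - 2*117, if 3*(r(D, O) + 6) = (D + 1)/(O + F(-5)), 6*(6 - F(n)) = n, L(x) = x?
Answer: -15602/65 ≈ -240.03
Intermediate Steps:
F(n) = 6 - n/6
r(D, O) = -6 + (1 + D)/(3*(41/6 + O)) (r(D, O) = -6 + ((D + 1)/(O + (6 - ⅙*(-5))))/3 = -6 + ((1 + D)/(O + (6 + ⅚)))/3 = -6 + ((1 + D)/(O + 41/6))/3 = -6 + ((1 + D)/(41/6 + O))/3 = -6 + (1 + D)/(3*(41/6 + O)))
r(0 - 1*2, L(4)) - 2*117 = 2*(-122 + (0 - 1*2) - 18*4)/(41 + 6*4) - 2*117 = 2*(-122 + (0 - 2) - 72)/(41 + 24) - 234 = 2*(-122 - 2 - 72)/65 - 234 = 2*(1/65)*(-196) - 234 = -392/65 - 234 = -15602/65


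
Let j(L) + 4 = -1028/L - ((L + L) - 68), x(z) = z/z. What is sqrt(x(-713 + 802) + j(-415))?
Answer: sqrt(154567995)/415 ≈ 29.958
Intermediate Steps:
x(z) = 1
j(L) = 64 - 1028/L - 2*L (j(L) = -4 + (-1028/L - ((L + L) - 68)) = -4 + (-1028/L - (2*L - 68)) = -4 + (-1028/L - (-68 + 2*L)) = -4 + (-1028/L + (68 - 2*L)) = -4 + (68 - 1028/L - 2*L) = 64 - 1028/L - 2*L)
sqrt(x(-713 + 802) + j(-415)) = sqrt(1 + (64 - 1028/(-415) - 2*(-415))) = sqrt(1 + (64 - 1028*(-1/415) + 830)) = sqrt(1 + (64 + 1028/415 + 830)) = sqrt(1 + 372038/415) = sqrt(372453/415) = sqrt(154567995)/415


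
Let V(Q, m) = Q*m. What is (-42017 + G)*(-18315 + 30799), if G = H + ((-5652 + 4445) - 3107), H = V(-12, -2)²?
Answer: -571205420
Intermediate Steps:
H = 576 (H = (-12*(-2))² = 24² = 576)
G = -3738 (G = 576 + ((-5652 + 4445) - 3107) = 576 + (-1207 - 3107) = 576 - 4314 = -3738)
(-42017 + G)*(-18315 + 30799) = (-42017 - 3738)*(-18315 + 30799) = -45755*12484 = -571205420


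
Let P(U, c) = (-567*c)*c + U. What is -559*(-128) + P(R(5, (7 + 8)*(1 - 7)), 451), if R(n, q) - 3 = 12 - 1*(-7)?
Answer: -115256793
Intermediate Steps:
R(n, q) = 22 (R(n, q) = 3 + (12 - 1*(-7)) = 3 + (12 + 7) = 3 + 19 = 22)
P(U, c) = U - 567*c**2 (P(U, c) = -567*c**2 + U = U - 567*c**2)
-559*(-128) + P(R(5, (7 + 8)*(1 - 7)), 451) = -559*(-128) + (22 - 567*451**2) = 71552 + (22 - 567*203401) = 71552 + (22 - 115328367) = 71552 - 115328345 = -115256793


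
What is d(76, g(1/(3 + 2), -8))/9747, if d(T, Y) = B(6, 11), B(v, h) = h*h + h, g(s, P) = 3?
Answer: 44/3249 ≈ 0.013543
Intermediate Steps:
B(v, h) = h + h² (B(v, h) = h² + h = h + h²)
d(T, Y) = 132 (d(T, Y) = 11*(1 + 11) = 11*12 = 132)
d(76, g(1/(3 + 2), -8))/9747 = 132/9747 = 132*(1/9747) = 44/3249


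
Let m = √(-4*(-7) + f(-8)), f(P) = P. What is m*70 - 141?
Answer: -141 + 140*√5 ≈ 172.05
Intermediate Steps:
m = 2*√5 (m = √(-4*(-7) - 8) = √(28 - 8) = √20 = 2*√5 ≈ 4.4721)
m*70 - 141 = (2*√5)*70 - 141 = 140*√5 - 141 = -141 + 140*√5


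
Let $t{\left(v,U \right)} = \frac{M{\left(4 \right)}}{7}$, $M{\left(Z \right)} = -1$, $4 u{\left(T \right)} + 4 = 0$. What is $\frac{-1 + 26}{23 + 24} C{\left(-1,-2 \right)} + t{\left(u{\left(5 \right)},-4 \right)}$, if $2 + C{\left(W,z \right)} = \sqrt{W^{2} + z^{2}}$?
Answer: $- \frac{397}{329} + \frac{25 \sqrt{5}}{47} \approx -0.017289$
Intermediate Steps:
$u{\left(T \right)} = -1$ ($u{\left(T \right)} = -1 + \frac{1}{4} \cdot 0 = -1 + 0 = -1$)
$t{\left(v,U \right)} = - \frac{1}{7}$
$C{\left(W,z \right)} = -2 + \sqrt{W^{2} + z^{2}}$
$\frac{-1 + 26}{23 + 24} C{\left(-1,-2 \right)} + t{\left(u{\left(5 \right)},-4 \right)} = \frac{-1 + 26}{23 + 24} \left(-2 + \sqrt{\left(-1\right)^{2} + \left(-2\right)^{2}}\right) - \frac{1}{7} = \frac{25}{47} \left(-2 + \sqrt{1 + 4}\right) - \frac{1}{7} = 25 \cdot \frac{1}{47} \left(-2 + \sqrt{5}\right) - \frac{1}{7} = \frac{25 \left(-2 + \sqrt{5}\right)}{47} - \frac{1}{7} = \left(- \frac{50}{47} + \frac{25 \sqrt{5}}{47}\right) - \frac{1}{7} = - \frac{397}{329} + \frac{25 \sqrt{5}}{47}$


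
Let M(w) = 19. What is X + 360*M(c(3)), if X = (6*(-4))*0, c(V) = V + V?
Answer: 6840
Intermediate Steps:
c(V) = 2*V
X = 0 (X = -24*0 = 0)
X + 360*M(c(3)) = 0 + 360*19 = 0 + 6840 = 6840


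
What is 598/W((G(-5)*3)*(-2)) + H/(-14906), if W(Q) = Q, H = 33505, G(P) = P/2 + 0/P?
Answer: 8411213/223590 ≈ 37.619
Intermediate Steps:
G(P) = P/2 (G(P) = P*(½) + 0 = P/2 + 0 = P/2)
598/W((G(-5)*3)*(-2)) + H/(-14906) = 598/(((((½)*(-5))*3)*(-2))) + 33505/(-14906) = 598/((-5/2*3*(-2))) + 33505*(-1/14906) = 598/((-15/2*(-2))) - 33505/14906 = 598/15 - 33505/14906 = 8411213/223590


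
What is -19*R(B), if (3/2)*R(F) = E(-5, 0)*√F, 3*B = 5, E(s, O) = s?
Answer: 190*√15/9 ≈ 81.763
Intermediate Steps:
B = 5/3 (B = (⅓)*5 = 5/3 ≈ 1.6667)
R(F) = -10*√F/3 (R(F) = 2*(-5*√F)/3 = -10*√F/3)
-19*R(B) = -(-190)*√(5/3)/3 = -(-190)*√15/3/3 = -(-190)*√15/9 = 190*√15/9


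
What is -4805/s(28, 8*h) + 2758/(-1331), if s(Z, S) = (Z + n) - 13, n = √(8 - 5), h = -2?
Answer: -32181367/98494 + 4805*√3/222 ≈ -289.25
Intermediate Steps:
n = √3 ≈ 1.7320
s(Z, S) = -13 + Z + √3 (s(Z, S) = (Z + √3) - 13 = -13 + Z + √3)
-4805/s(28, 8*h) + 2758/(-1331) = -4805/(-13 + 28 + √3) + 2758/(-1331) = -4805/(15 + √3) + 2758*(-1/1331) = -4805/(15 + √3) - 2758/1331 = -2758/1331 - 4805/(15 + √3)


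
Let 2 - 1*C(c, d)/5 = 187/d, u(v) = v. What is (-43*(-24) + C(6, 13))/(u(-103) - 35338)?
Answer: -12611/460733 ≈ -0.027372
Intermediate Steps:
C(c, d) = 10 - 935/d
(-43*(-24) + C(6, 13))/(u(-103) - 35338) = (-43*(-24) + (10 - 935/13))/(-103 - 35338) = (1032 + (10 - 935*1/13))/(-35441) = (1032 + (10 - 935/13))*(-1/35441) = (1032 - 805/13)*(-1/35441) = (12611/13)*(-1/35441) = -12611/460733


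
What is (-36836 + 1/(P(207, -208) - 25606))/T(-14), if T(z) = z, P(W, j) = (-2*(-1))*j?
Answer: 136935199/52044 ≈ 2631.1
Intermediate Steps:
P(W, j) = 2*j
(-36836 + 1/(P(207, -208) - 25606))/T(-14) = (-36836 + 1/(2*(-208) - 25606))/(-14) = (-36836 + 1/(-416 - 25606))*(-1/14) = (-36836 + 1/(-26022))*(-1/14) = (-36836 - 1/26022)*(-1/14) = -958546393/26022*(-1/14) = 136935199/52044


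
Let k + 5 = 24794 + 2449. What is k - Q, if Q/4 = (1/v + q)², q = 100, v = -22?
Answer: -1539803/121 ≈ -12726.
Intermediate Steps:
Q = 4835601/121 (Q = 4*(1/(-22) + 100)² = 4*(-1/22 + 100)² = 4*(2199/22)² = 4*(4835601/484) = 4835601/121 ≈ 39964.)
k = 27238 (k = -5 + (24794 + 2449) = -5 + 27243 = 27238)
k - Q = 27238 - 1*4835601/121 = 27238 - 4835601/121 = -1539803/121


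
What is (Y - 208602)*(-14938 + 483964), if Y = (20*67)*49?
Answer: -67043514492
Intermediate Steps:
Y = 65660 (Y = 1340*49 = 65660)
(Y - 208602)*(-14938 + 483964) = (65660 - 208602)*(-14938 + 483964) = -142942*469026 = -67043514492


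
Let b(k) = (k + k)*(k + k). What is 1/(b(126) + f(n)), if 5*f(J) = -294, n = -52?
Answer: 5/317226 ≈ 1.5762e-5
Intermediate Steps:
b(k) = 4*k² (b(k) = (2*k)*(2*k) = 4*k²)
f(J) = -294/5 (f(J) = (⅕)*(-294) = -294/5)
1/(b(126) + f(n)) = 1/(4*126² - 294/5) = 1/(4*15876 - 294/5) = 1/(63504 - 294/5) = 1/(317226/5) = 5/317226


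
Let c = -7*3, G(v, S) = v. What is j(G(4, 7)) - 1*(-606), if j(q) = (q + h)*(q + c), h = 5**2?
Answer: 113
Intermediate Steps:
c = -21
h = 25
j(q) = (-21 + q)*(25 + q) (j(q) = (q + 25)*(q - 21) = (25 + q)*(-21 + q) = (-21 + q)*(25 + q))
j(G(4, 7)) - 1*(-606) = (-525 + 4**2 + 4*4) - 1*(-606) = (-525 + 16 + 16) + 606 = -493 + 606 = 113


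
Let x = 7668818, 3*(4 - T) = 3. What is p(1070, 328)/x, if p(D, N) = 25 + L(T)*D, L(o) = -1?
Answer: -55/403622 ≈ -0.00013627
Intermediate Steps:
T = 3 (T = 4 - ⅓*3 = 4 - 1 = 3)
p(D, N) = 25 - D
p(1070, 328)/x = (25 - 1*1070)/7668818 = (25 - 1070)*(1/7668818) = -1045*1/7668818 = -55/403622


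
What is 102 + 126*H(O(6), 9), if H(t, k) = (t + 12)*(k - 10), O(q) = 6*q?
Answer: -5946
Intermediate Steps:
H(t, k) = (-10 + k)*(12 + t) (H(t, k) = (12 + t)*(-10 + k) = (-10 + k)*(12 + t))
102 + 126*H(O(6), 9) = 102 + 126*(-120 - 60*6 + 12*9 + 9*(6*6)) = 102 + 126*(-120 - 10*36 + 108 + 9*36) = 102 + 126*(-120 - 360 + 108 + 324) = 102 + 126*(-48) = 102 - 6048 = -5946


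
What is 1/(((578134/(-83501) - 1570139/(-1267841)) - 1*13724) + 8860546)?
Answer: 105865991341/936576979373556247 ≈ 1.1303e-7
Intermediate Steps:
1/(((578134/(-83501) - 1570139/(-1267841)) - 1*13724) + 8860546) = 1/(((578134*(-1/83501) - 1570139*(-1/1267841)) - 13724) + 8860546) = 1/(((-578134/83501 + 1570139/1267841) - 13724) + 8860546) = 1/((-601873812055/105865991341 - 13724) + 8860546) = 1/(-1453506738975939/105865991341 + 8860546) = 1/(936576979373556247/105865991341) = 105865991341/936576979373556247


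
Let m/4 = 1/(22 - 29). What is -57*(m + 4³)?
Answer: -25308/7 ≈ -3615.4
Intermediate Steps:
m = -4/7 (m = 4/(22 - 29) = 4/(-7) = 4*(-⅐) = -4/7 ≈ -0.57143)
-57*(m + 4³) = -57*(-4/7 + 4³) = -57*(-4/7 + 64) = -57*444/7 = -25308/7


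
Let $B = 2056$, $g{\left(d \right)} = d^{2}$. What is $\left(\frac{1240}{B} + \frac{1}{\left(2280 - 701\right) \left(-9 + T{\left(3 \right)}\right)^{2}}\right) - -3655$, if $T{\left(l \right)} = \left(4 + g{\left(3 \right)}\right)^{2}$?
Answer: $\frac{37976440576257}{10388556800} \approx 3655.6$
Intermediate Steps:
$T{\left(l \right)} = 169$ ($T{\left(l \right)} = \left(4 + 3^{2}\right)^{2} = \left(4 + 9\right)^{2} = 13^{2} = 169$)
$\left(\frac{1240}{B} + \frac{1}{\left(2280 - 701\right) \left(-9 + T{\left(3 \right)}\right)^{2}}\right) - -3655 = \left(\frac{1240}{2056} + \frac{1}{\left(2280 - 701\right) \left(-9 + 169\right)^{2}}\right) - -3655 = \left(1240 \cdot \frac{1}{2056} + \frac{1}{1579 \cdot 160^{2}}\right) + 3655 = \left(\frac{155}{257} + \frac{1}{1579 \cdot 25600}\right) + 3655 = \left(\frac{155}{257} + \frac{1}{1579} \cdot \frac{1}{25600}\right) + 3655 = \left(\frac{155}{257} + \frac{1}{40422400}\right) + 3655 = \frac{6265472257}{10388556800} + 3655 = \frac{37976440576257}{10388556800}$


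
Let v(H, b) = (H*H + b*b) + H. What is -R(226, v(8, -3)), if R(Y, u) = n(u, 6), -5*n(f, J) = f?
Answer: 81/5 ≈ 16.200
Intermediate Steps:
n(f, J) = -f/5
v(H, b) = H + H² + b² (v(H, b) = (H² + b²) + H = H + H² + b²)
R(Y, u) = -u/5
-R(226, v(8, -3)) = -(-1)*(8 + 8² + (-3)²)/5 = -(-1)*(8 + 64 + 9)/5 = -(-1)*81/5 = -1*(-81/5) = 81/5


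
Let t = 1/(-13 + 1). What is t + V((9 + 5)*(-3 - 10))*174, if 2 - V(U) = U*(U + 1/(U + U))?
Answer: -69159781/12 ≈ -5.7633e+6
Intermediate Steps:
t = -1/12 (t = 1/(-12) = -1/12*1 = -1/12 ≈ -0.083333)
V(U) = 2 - U*(U + 1/(2*U)) (V(U) = 2 - U*(U + 1/(U + U)) = 2 - U*(U + 1/(2*U)))
t + V((9 + 5)*(-3 - 10))*174 = -1/12 + (3/2 - ((9 + 5)*(-3 - 10))²)*174 = -1/12 + (3/2 - (14*(-13))²)*174 = -1/12 + (3/2 - 1*(-182)²)*174 = -1/12 + (3/2 - 1*33124)*174 = -1/12 + (3/2 - 33124)*174 = -1/12 - 66245/2*174 = -1/12 - 5763315 = -69159781/12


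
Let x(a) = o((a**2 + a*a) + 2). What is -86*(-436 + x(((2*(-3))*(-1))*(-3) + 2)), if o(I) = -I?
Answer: 81700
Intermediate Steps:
x(a) = -2 - 2*a**2 (x(a) = -((a**2 + a*a) + 2) = -((a**2 + a**2) + 2) = -(2*a**2 + 2) = -(2 + 2*a**2) = -2 - 2*a**2)
-86*(-436 + x(((2*(-3))*(-1))*(-3) + 2)) = -86*(-436 + (-2 - 2*(((2*(-3))*(-1))*(-3) + 2)**2)) = -86*(-436 + (-2 - 2*(-6*(-1)*(-3) + 2)**2)) = -86*(-436 + (-2 - 2*(6*(-3) + 2)**2)) = -86*(-436 + (-2 - 2*(-18 + 2)**2)) = -86*(-436 + (-2 - 2*(-16)**2)) = -86*(-436 + (-2 - 2*256)) = -86*(-436 + (-2 - 512)) = -86*(-436 - 514) = -86*(-950) = 81700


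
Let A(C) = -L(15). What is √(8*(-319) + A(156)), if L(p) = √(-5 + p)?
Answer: √(-2552 - √10) ≈ 50.549*I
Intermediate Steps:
A(C) = -√10 (A(C) = -√(-5 + 15) = -√10)
√(8*(-319) + A(156)) = √(8*(-319) - √10) = √(-2552 - √10)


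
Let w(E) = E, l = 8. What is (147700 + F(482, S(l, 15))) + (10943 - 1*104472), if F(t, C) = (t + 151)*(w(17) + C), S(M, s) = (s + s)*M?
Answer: 216852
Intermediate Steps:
S(M, s) = 2*M*s (S(M, s) = (2*s)*M = 2*M*s)
F(t, C) = (17 + C)*(151 + t) (F(t, C) = (t + 151)*(17 + C) = (151 + t)*(17 + C) = (17 + C)*(151 + t))
(147700 + F(482, S(l, 15))) + (10943 - 1*104472) = (147700 + (2567 + 17*482 + 151*(2*8*15) + (2*8*15)*482)) + (10943 - 1*104472) = (147700 + (2567 + 8194 + 151*240 + 240*482)) + (10943 - 104472) = (147700 + (2567 + 8194 + 36240 + 115680)) - 93529 = (147700 + 162681) - 93529 = 310381 - 93529 = 216852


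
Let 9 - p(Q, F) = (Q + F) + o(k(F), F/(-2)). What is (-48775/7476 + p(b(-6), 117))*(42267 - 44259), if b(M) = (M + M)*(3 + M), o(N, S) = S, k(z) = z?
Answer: 114203518/623 ≈ 1.8331e+5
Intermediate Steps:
b(M) = 2*M*(3 + M) (b(M) = (2*M)*(3 + M) = 2*M*(3 + M))
p(Q, F) = 9 - Q - F/2 (p(Q, F) = 9 - ((Q + F) + F/(-2)) = 9 - ((F + Q) + F*(-½)) = 9 - ((F + Q) - F/2) = 9 - (Q + F/2) = 9 + (-Q - F/2) = 9 - Q - F/2)
(-48775/7476 + p(b(-6), 117))*(42267 - 44259) = (-48775/7476 + (9 - 2*(-6)*(3 - 6) - ½*117))*(42267 - 44259) = (-48775*1/7476 + (9 - 2*(-6)*(-3) - 117/2))*(-1992) = (-48775/7476 + (9 - 1*36 - 117/2))*(-1992) = (-48775/7476 + (9 - 36 - 117/2))*(-1992) = (-48775/7476 - 171/2)*(-1992) = -687973/7476*(-1992) = 114203518/623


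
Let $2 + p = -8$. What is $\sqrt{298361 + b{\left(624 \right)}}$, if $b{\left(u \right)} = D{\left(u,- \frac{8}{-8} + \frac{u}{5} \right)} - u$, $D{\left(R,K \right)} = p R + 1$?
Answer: $\sqrt{291498} \approx 539.91$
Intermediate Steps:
$p = -10$ ($p = -2 - 8 = -10$)
$D{\left(R,K \right)} = 1 - 10 R$ ($D{\left(R,K \right)} = - 10 R + 1 = 1 - 10 R$)
$b{\left(u \right)} = 1 - 11 u$ ($b{\left(u \right)} = \left(1 - 10 u\right) - u = 1 - 11 u$)
$\sqrt{298361 + b{\left(624 \right)}} = \sqrt{298361 + \left(1 - 6864\right)} = \sqrt{298361 - 6863} = \sqrt{291498}$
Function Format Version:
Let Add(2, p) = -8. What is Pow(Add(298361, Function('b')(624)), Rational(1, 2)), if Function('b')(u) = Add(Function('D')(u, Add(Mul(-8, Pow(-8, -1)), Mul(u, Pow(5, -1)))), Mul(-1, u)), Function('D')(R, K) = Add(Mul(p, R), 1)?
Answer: Pow(291498, Rational(1, 2)) ≈ 539.91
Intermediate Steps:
p = -10 (p = Add(-2, -8) = -10)
Function('D')(R, K) = Add(1, Mul(-10, R)) (Function('D')(R, K) = Add(Mul(-10, R), 1) = Add(1, Mul(-10, R)))
Function('b')(u) = Add(1, Mul(-11, u)) (Function('b')(u) = Add(Add(1, Mul(-10, u)), Mul(-1, u)) = Add(1, Mul(-11, u)))
Pow(Add(298361, Function('b')(624)), Rational(1, 2)) = Pow(Add(298361, Add(1, Mul(-11, 624))), Rational(1, 2)) = Pow(Add(298361, Add(1, -6864)), Rational(1, 2)) = Pow(Add(298361, -6863), Rational(1, 2)) = Pow(291498, Rational(1, 2))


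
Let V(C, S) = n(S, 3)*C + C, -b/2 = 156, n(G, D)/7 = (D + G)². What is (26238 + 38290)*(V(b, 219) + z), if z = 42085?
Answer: -6942856799024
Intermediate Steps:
n(G, D) = 7*(D + G)²
b = -312 (b = -2*156 = -312)
V(C, S) = C + 7*C*(3 + S)² (V(C, S) = (7*(3 + S)²)*C + C = 7*C*(3 + S)² + C = C + 7*C*(3 + S)²)
(26238 + 38290)*(V(b, 219) + z) = (26238 + 38290)*(-312*(1 + 7*(3 + 219)²) + 42085) = 64528*(-312*(1 + 7*222²) + 42085) = 64528*(-312*(1 + 7*49284) + 42085) = 64528*(-312*(1 + 344988) + 42085) = 64528*(-312*344989 + 42085) = 64528*(-107636568 + 42085) = 64528*(-107594483) = -6942856799024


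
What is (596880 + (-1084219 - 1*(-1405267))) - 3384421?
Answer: -2466493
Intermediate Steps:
(596880 + (-1084219 - 1*(-1405267))) - 3384421 = (596880 + (-1084219 + 1405267)) - 3384421 = (596880 + 321048) - 3384421 = 917928 - 3384421 = -2466493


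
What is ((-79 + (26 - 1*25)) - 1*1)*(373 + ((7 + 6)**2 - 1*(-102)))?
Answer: -50876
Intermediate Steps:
((-79 + (26 - 1*25)) - 1*1)*(373 + ((7 + 6)**2 - 1*(-102))) = ((-79 + (26 - 25)) - 1)*(373 + (13**2 + 102)) = ((-79 + 1) - 1)*(373 + (169 + 102)) = (-78 - 1)*(373 + 271) = -79*644 = -50876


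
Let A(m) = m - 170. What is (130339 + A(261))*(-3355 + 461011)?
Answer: 59692072080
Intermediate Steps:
A(m) = -170 + m
(130339 + A(261))*(-3355 + 461011) = (130339 + (-170 + 261))*(-3355 + 461011) = (130339 + 91)*457656 = 130430*457656 = 59692072080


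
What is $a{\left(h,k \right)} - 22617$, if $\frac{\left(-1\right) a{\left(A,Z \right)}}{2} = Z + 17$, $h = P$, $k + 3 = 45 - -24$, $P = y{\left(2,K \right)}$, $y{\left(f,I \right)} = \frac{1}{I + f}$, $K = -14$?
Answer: $-22783$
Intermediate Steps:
$P = - \frac{1}{12}$ ($P = \frac{1}{-14 + 2} = \frac{1}{-12} = - \frac{1}{12} \approx -0.083333$)
$k = 66$ ($k = -3 + \left(45 - -24\right) = -3 + \left(45 + 24\right) = -3 + 69 = 66$)
$h = - \frac{1}{12} \approx -0.083333$
$a{\left(A,Z \right)} = -34 - 2 Z$ ($a{\left(A,Z \right)} = - 2 \left(Z + 17\right) = - 2 \left(17 + Z\right) = -34 - 2 Z$)
$a{\left(h,k \right)} - 22617 = \left(-34 - 132\right) - 22617 = -166 - 22617 = -22783$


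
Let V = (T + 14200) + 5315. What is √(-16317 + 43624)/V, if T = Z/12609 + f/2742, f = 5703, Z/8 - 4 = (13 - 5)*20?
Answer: 11524626*√27307/224928245267 ≈ 0.0084668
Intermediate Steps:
Z = 1312 (Z = 32 + 8*((13 - 5)*20) = 32 + 8*(8*20) = 32 + 8*160 = 32 + 1280 = 1312)
T = 25168877/11524626 (T = 1312/12609 + 5703/2742 = 1312*(1/12609) + 5703*(1/2742) = 1312/12609 + 1901/914 = 25168877/11524626 ≈ 2.1839)
V = 224928245267/11524626 (V = (25168877/11524626 + 14200) + 5315 = 163674858077/11524626 + 5315 = 224928245267/11524626 ≈ 19517.)
√(-16317 + 43624)/V = √(-16317 + 43624)/(224928245267/11524626) = √27307*(11524626/224928245267) = 11524626*√27307/224928245267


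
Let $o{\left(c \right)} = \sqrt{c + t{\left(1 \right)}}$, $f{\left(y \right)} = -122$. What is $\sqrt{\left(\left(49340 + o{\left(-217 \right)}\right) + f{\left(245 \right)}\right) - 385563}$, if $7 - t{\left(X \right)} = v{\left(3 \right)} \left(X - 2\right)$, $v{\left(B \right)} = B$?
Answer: $\sqrt{-336345 + 3 i \sqrt{23}} \approx 0.01 + 579.95 i$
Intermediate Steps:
$t{\left(X \right)} = 13 - 3 X$ ($t{\left(X \right)} = 7 - 3 \left(X - 2\right) = 7 - 3 \left(-2 + X\right) = 7 - \left(-6 + 3 X\right) = 13 - 3 X$)
$o{\left(c \right)} = \sqrt{10 + c}$ ($o{\left(c \right)} = \sqrt{c + \left(13 - 3\right)} = \sqrt{c + 10} = \sqrt{10 + c}$)
$\sqrt{\left(\left(49340 + o{\left(-217 \right)}\right) + f{\left(245 \right)}\right) - 385563} = \sqrt{\left(\left(49340 + \sqrt{10 - 217}\right) - 122\right) - 385563} = \sqrt{\left(\left(49340 + \sqrt{-207}\right) - 122\right) - 385563} = \sqrt{\left(\left(49340 + 3 i \sqrt{23}\right) - 122\right) - 385563} = \sqrt{\left(49218 + 3 i \sqrt{23}\right) - 385563} = \sqrt{-336345 + 3 i \sqrt{23}}$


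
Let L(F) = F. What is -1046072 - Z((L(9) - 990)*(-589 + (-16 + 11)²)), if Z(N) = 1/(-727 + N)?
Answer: -578014406105/552557 ≈ -1.0461e+6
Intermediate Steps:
-1046072 - Z((L(9) - 990)*(-589 + (-16 + 11)²)) = -1046072 - 1/(-727 + (9 - 990)*(-589 + (-16 + 11)²)) = -1046072 - 1/(-727 - 981*(-589 + (-5)²)) = -1046072 - 1/(-727 - 981*(-589 + 25)) = -1046072 - 1/(-727 - 981*(-564)) = -1046072 - 1/(-727 + 553284) = -1046072 - 1/552557 = -578014406105/552557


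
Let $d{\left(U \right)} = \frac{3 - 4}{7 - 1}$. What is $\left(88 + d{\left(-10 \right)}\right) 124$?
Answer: $\frac{32674}{3} \approx 10891.0$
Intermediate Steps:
$d{\left(U \right)} = - \frac{1}{6}$
$\left(88 + d{\left(-10 \right)}\right) 124 = \left(88 - \frac{1}{6}\right) 124 = \frac{527}{6} \cdot 124 = \frac{32674}{3}$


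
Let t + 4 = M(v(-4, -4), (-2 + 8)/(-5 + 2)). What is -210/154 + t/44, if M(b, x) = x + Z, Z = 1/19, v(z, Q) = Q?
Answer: -1253/836 ≈ -1.4988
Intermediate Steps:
Z = 1/19 ≈ 0.052632
M(b, x) = 1/19 + x (M(b, x) = x + 1/19 = 1/19 + x)
t = -113/19 (t = -4 + (1/19 + (-2 + 8)/(-5 + 2)) = -4 + (1/19 + 6/(-3)) = -4 + (1/19 + 6*(-⅓)) = -4 + (1/19 - 2) = -4 - 37/19 = -113/19 ≈ -5.9474)
-210/154 + t/44 = -210/154 - 113/19/44 = -210*1/154 - 113/19*1/44 = -15/11 - 113/836 = -1253/836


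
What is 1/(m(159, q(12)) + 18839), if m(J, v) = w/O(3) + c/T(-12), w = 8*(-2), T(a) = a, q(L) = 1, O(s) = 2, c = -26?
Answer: 6/112999 ≈ 5.3098e-5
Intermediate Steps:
w = -16
m(J, v) = -35/6 (m(J, v) = -16/2 - 26/(-12) = -16*½ - 26*(-1/12) = -8 + 13/6 = -35/6)
1/(m(159, q(12)) + 18839) = 1/(-35/6 + 18839) = 1/(112999/6) = 6/112999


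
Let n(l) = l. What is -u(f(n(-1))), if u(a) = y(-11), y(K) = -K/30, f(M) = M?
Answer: -11/30 ≈ -0.36667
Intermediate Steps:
y(K) = -K/30 (y(K) = -K*(1/30) = -K/30)
u(a) = 11/30 (u(a) = -1/30*(-11) = 11/30)
-u(f(n(-1))) = -1*11/30 = -11/30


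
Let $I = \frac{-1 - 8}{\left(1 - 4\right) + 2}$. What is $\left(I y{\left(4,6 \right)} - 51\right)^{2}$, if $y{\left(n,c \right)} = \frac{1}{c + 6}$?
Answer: $\frac{40401}{16} \approx 2525.1$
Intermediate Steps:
$y{\left(n,c \right)} = \frac{1}{6 + c}$
$I = 9$ ($I = - \frac{9}{\left(1 - 4\right) + 2} = - \frac{9}{-3 + 2} = - \frac{9}{-1} = \left(-9\right) \left(-1\right) = 9$)
$\left(I y{\left(4,6 \right)} - 51\right)^{2} = \left(\frac{9}{6 + 6} - 51\right)^{2} = \left(\frac{9}{12} - 51\right)^{2} = \left(9 \cdot \frac{1}{12} - 51\right)^{2} = \left(\frac{3}{4} - 51\right)^{2} = \left(- \frac{201}{4}\right)^{2} = \frac{40401}{16}$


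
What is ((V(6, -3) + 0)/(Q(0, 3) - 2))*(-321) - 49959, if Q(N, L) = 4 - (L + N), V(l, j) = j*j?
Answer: -47070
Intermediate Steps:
V(l, j) = j**2
Q(N, L) = 4 - L - N (Q(N, L) = 4 + (-L - N) = 4 - L - N)
((V(6, -3) + 0)/(Q(0, 3) - 2))*(-321) - 49959 = (((-3)**2 + 0)/((4 - 1*3 - 1*0) - 2))*(-321) - 49959 = ((9 + 0)/((4 - 3 + 0) - 2))*(-321) - 49959 = (9/(1 - 2))*(-321) - 49959 = (9/(-1))*(-321) - 49959 = (9*(-1))*(-321) - 49959 = -9*(-321) - 49959 = 2889 - 49959 = -47070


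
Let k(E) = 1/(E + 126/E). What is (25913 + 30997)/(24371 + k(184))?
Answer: 322319270/138029251 ≈ 2.3352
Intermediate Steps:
(25913 + 30997)/(24371 + k(184)) = (25913 + 30997)/(24371 + 184/(126 + 184²)) = 56910/(24371 + 184/(126 + 33856)) = 56910/(24371 + 184/33982) = 56910/(24371 + 184*(1/33982)) = 56910/(24371 + 92/16991) = 56910/(414087753/16991) = 56910*(16991/414087753) = 322319270/138029251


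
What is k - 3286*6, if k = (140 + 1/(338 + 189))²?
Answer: -32069003/277729 ≈ -115.47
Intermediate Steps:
k = 5443635961/277729 (k = (140 + 1/527)² = (73781/527)² = 5443635961/277729 ≈ 19601.)
k - 3286*6 = 5443635961/277729 - 3286*6 = 5443635961/277729 - 19716 = -32069003/277729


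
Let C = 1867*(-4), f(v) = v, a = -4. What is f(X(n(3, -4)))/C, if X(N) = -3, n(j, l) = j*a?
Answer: 3/7468 ≈ 0.00040171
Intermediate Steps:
n(j, l) = -4*j (n(j, l) = j*(-4) = -4*j)
C = -7468
f(X(n(3, -4)))/C = -3/(-7468) = -3*(-1/7468) = 3/7468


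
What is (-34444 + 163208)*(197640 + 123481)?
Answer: 41348824444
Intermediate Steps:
(-34444 + 163208)*(197640 + 123481) = 128764*321121 = 41348824444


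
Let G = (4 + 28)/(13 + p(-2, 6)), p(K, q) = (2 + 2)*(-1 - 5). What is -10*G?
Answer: 320/11 ≈ 29.091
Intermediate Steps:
p(K, q) = -24 (p(K, q) = 4*(-6) = -24)
G = -32/11 (G = (4 + 28)/(13 - 24) = 32/(-11) = 32*(-1/11) = -32/11 ≈ -2.9091)
-10*G = -10*(-32/11) = 320/11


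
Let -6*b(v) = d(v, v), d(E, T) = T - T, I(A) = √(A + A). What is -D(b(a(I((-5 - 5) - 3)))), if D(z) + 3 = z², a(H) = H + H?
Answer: 3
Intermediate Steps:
I(A) = √2*√A (I(A) = √(2*A) = √2*√A)
d(E, T) = 0
a(H) = 2*H
b(v) = 0 (b(v) = -⅙*0 = 0)
D(z) = -3 + z²
-D(b(a(I((-5 - 5) - 3)))) = -(-3 + 0²) = -(-3 + 0) = -1*(-3) = 3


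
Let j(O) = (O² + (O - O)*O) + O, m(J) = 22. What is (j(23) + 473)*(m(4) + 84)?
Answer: 108650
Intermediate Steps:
j(O) = O + O² (j(O) = (O² + 0*O) + O = (O² + 0) + O = O² + O = O + O²)
(j(23) + 473)*(m(4) + 84) = (23*(1 + 23) + 473)*(22 + 84) = (23*24 + 473)*106 = (552 + 473)*106 = 1025*106 = 108650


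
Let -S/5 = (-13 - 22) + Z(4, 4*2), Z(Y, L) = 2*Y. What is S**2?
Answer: 18225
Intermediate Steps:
S = 135 (S = -5*((-13 - 22) + 2*4) = -5*(-35 + 8) = -5*(-27) = 135)
S**2 = 135**2 = 18225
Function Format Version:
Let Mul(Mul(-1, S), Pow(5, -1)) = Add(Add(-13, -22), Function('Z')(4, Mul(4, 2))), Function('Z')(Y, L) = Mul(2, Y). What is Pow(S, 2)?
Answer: 18225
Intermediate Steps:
S = 135 (S = Mul(-5, Add(Add(-13, -22), Mul(2, 4))) = Mul(-5, Add(-35, 8)) = Mul(-5, -27) = 135)
Pow(S, 2) = Pow(135, 2) = 18225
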